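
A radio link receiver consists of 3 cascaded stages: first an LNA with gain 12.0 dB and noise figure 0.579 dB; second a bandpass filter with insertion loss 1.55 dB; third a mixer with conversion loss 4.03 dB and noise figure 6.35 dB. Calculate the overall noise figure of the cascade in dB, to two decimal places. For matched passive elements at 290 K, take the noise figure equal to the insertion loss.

1.67 dB

Convert to linear (a loss of L dB is a gain of −L dB): F_i = 10^(NF_i/10), G_i = 10^(G_i,dB/10)
  Stage 1: F_1 = 10^(0.579/10) = 1.143, G_1 = 10^(12.0/10) = 15.85
  Stage 2: F_2 = 10^(1.55/10) = 1.429, G_2 = 10^(−1.55/10) = 0.6998
  Stage 3: F_3 = 10^(6.35/10) = 4.315, G_3 = 10^(−4.03/10) = 0.3954
Friis cascade:
  F = 1.143 + (1.429 − 1)/15.85 + (4.315 − 1)/11.09 = 1.469
NF = 10 log₁₀(1.469) = 1.67 dB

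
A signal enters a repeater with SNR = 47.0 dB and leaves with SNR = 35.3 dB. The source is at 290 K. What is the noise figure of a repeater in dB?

NF (dB) = SNR_in(dB) − SNR_out(dB) when the source is at T₀
NF = 47.0 − 35.3 = 11.7 dB

11.7 dB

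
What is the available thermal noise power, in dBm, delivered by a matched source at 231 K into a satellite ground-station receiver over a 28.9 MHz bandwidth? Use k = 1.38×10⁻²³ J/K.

−100.4 dBm

P_n = kTB = 1.38×10⁻²³ × 231 × 2.89×10⁷ = 9.21×10⁻¹⁴ W
In dBm: 10 log₁₀(9.21×10⁻¹⁴ / 10⁻³) = −100.4 dBm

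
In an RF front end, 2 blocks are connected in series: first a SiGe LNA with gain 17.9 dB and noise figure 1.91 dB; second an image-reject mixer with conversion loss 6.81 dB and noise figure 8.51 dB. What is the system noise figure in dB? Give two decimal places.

2.18 dB

Convert to linear (a loss of L dB is a gain of −L dB): F_i = 10^(NF_i/10), G_i = 10^(G_i,dB/10)
  Stage 1: F_1 = 10^(1.91/10) = 1.552, G_1 = 10^(17.9/10) = 61.66
  Stage 2: F_2 = 10^(8.51/10) = 7.096, G_2 = 10^(−6.81/10) = 0.2084
Friis cascade:
  F = 1.552 + (7.096 − 1)/61.66 = 1.651
NF = 10 log₁₀(1.651) = 2.18 dB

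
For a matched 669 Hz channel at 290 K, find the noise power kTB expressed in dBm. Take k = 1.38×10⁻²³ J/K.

−145.7 dBm

P_n = kTB = 1.38×10⁻²³ × 290 × 6.69×10² = 2.68×10⁻¹⁸ W
In dBm: 10 log₁₀(2.68×10⁻¹⁸ / 10⁻³) = −145.7 dBm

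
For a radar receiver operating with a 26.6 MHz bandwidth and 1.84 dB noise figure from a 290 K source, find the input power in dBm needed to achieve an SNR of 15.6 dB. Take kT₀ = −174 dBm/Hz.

−82.3 dBm

Sensitivity = −174 + 10 log₁₀(B) + NF + SNR_min
= −174 + 74.25 + 1.84 + 15.6
= −82.31 dBm → −82.3 dBm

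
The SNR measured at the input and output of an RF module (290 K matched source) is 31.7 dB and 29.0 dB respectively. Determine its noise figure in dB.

2.7 dB

NF (dB) = SNR_in(dB) − SNR_out(dB) when the source is at T₀
NF = 31.7 − 29.0 = 2.7 dB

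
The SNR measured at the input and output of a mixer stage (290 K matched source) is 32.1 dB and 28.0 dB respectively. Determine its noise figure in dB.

NF (dB) = SNR_in(dB) − SNR_out(dB) when the source is at T₀
NF = 32.1 − 28.0 = 4.1 dB

4.1 dB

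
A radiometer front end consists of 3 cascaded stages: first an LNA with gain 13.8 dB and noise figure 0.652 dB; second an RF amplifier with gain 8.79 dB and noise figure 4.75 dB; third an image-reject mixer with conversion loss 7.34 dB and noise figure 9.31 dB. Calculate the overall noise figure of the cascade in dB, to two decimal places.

Convert to linear (a loss of L dB is a gain of −L dB): F_i = 10^(NF_i/10), G_i = 10^(G_i,dB/10)
  Stage 1: F_1 = 10^(0.652/10) = 1.162, G_1 = 10^(13.8/10) = 23.99
  Stage 2: F_2 = 10^(4.75/10) = 2.985, G_2 = 10^(8.79/10) = 7.568
  Stage 3: F_3 = 10^(9.31/10) = 8.531, G_3 = 10^(−7.34/10) = 0.1845
Friis cascade:
  F = 1.162 + (2.985 − 1)/23.99 + (8.531 − 1)/181.6 = 1.286
NF = 10 log₁₀(1.286) = 1.09 dB

1.09 dB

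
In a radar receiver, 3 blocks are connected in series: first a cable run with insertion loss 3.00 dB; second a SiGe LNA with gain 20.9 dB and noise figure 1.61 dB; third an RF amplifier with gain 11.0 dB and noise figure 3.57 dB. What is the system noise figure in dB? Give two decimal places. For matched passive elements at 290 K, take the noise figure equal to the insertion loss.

4.64 dB

Convert to linear (a loss of L dB is a gain of −L dB): F_i = 10^(NF_i/10), G_i = 10^(G_i,dB/10)
  Stage 1: F_1 = 10^(3.00/10) = 1.995, G_1 = 10^(−3.00/10) = 0.5012
  Stage 2: F_2 = 10^(1.61/10) = 1.449, G_2 = 10^(20.9/10) = 123.0
  Stage 3: F_3 = 10^(3.57/10) = 2.275, G_3 = 10^(11.0/10) = 12.59
Friis cascade:
  F = 1.995 + (1.449 − 1)/0.5012 + (2.275 − 1)/61.66 = 2.911
NF = 10 log₁₀(2.911) = 4.64 dB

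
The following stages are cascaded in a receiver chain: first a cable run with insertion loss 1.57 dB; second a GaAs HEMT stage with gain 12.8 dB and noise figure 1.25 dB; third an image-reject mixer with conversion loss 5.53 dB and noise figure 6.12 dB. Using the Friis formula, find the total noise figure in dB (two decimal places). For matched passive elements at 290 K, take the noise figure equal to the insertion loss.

Convert to linear (a loss of L dB is a gain of −L dB): F_i = 10^(NF_i/10), G_i = 10^(G_i,dB/10)
  Stage 1: F_1 = 10^(1.57/10) = 1.435, G_1 = 10^(−1.57/10) = 0.6966
  Stage 2: F_2 = 10^(1.25/10) = 1.334, G_2 = 10^(12.8/10) = 19.05
  Stage 3: F_3 = 10^(6.12/10) = 4.093, G_3 = 10^(−5.53/10) = 0.2799
Friis cascade:
  F = 1.435 + (1.334 − 1)/0.6966 + (4.093 − 1)/13.27 = 2.147
NF = 10 log₁₀(2.147) = 3.32 dB

3.32 dB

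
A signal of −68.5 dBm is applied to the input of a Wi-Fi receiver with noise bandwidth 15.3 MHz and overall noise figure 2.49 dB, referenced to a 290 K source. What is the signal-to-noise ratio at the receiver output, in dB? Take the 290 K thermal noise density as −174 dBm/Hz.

31.2 dB

Noise floor: N = −174 + 10 log₁₀(B) + NF
10 log₁₀(1.53×10⁷) = 71.85 dB
N = −174 + 71.85 + 2.49 = −99.66 dBm
SNR = P_sig − N = −68.5 − (−99.66) = 31.16 dB → 31.2 dB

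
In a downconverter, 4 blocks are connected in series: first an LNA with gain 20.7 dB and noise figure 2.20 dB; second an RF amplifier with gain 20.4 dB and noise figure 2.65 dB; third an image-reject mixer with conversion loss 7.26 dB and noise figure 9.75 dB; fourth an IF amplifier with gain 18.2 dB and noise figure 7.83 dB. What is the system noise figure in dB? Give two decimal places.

2.23 dB

Convert to linear (a loss of L dB is a gain of −L dB): F_i = 10^(NF_i/10), G_i = 10^(G_i,dB/10)
  Stage 1: F_1 = 10^(2.20/10) = 1.660, G_1 = 10^(20.7/10) = 117.5
  Stage 2: F_2 = 10^(2.65/10) = 1.841, G_2 = 10^(20.4/10) = 109.6
  Stage 3: F_3 = 10^(9.75/10) = 9.441, G_3 = 10^(−7.26/10) = 0.1879
  Stage 4: F_4 = 10^(7.83/10) = 6.067, G_4 = 10^(18.2/10) = 66.07
Friis cascade:
  F = 1.660 + (1.841 − 1)/117.5 + (9.441 − 1)/1.288×10⁴ + (6.067 − 1)/2421 = 1.669
NF = 10 log₁₀(1.669) = 2.23 dB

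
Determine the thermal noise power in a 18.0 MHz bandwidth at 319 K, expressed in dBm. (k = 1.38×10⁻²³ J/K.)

−101.0 dBm

P_n = kTB = 1.38×10⁻²³ × 319 × 1.80×10⁷ = 7.92×10⁻¹⁴ W
In dBm: 10 log₁₀(7.92×10⁻¹⁴ / 10⁻³) = −101.0 dBm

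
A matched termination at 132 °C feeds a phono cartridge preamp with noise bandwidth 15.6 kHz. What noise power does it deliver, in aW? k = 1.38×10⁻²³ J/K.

87.2 aW

T = 132 °C + 273.15 = 405.15 K
P_n = kTB = 1.38×10⁻²³ × 405.15 × 1.56×10⁴ = 8.72×10⁻¹⁷ W = 87.2 aW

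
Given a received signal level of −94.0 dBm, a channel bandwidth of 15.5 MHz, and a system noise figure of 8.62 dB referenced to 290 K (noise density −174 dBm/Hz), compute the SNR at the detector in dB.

Noise floor: N = −174 + 10 log₁₀(B) + NF
10 log₁₀(1.55×10⁷) = 71.9 dB
N = −174 + 71.9 + 8.62 = −93.48 dBm
SNR = P_sig − N = −94.0 − (−93.48) = −0.52 dB → −0.5 dB

−0.5 dB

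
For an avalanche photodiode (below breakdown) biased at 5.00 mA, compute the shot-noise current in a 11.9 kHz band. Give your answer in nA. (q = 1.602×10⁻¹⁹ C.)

4.37 nA

I_n = √(2qI·B)
2qI·B = 2 × 1.602×10⁻¹⁹ × 5.00×10⁻³ × 1.19×10⁴ = 1.91×10⁻¹⁷ A²
I_n = √(1.91×10⁻¹⁷) = 4.37×10⁻⁹ A = 4.37 nA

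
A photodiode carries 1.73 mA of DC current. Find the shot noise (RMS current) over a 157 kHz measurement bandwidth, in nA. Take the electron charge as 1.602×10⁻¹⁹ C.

I_n = √(2qI·B)
2qI·B = 2 × 1.602×10⁻¹⁹ × 1.73×10⁻³ × 1.57×10⁵ = 8.70×10⁻¹⁷ A²
I_n = √(8.70×10⁻¹⁷) = 9.33×10⁻⁹ A = 9.33 nA

9.33 nA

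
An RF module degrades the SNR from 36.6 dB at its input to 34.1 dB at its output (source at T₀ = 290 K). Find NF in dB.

2.5 dB

NF (dB) = SNR_in(dB) − SNR_out(dB) when the source is at T₀
NF = 36.6 − 34.1 = 2.5 dB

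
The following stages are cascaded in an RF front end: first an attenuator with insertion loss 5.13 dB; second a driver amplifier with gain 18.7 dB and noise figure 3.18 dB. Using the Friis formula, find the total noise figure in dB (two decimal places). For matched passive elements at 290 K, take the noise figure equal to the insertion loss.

Convert to linear (a loss of L dB is a gain of −L dB): F_i = 10^(NF_i/10), G_i = 10^(G_i,dB/10)
  Stage 1: F_1 = 10^(5.13/10) = 3.258, G_1 = 10^(−5.13/10) = 0.3069
  Stage 2: F_2 = 10^(3.18/10) = 2.080, G_2 = 10^(18.7/10) = 74.13
Friis cascade:
  F = 3.258 + (2.080 − 1)/0.3069 = 6.776
NF = 10 log₁₀(6.776) = 8.31 dB

8.31 dB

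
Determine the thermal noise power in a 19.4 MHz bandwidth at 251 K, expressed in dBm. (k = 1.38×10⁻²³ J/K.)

P_n = kTB = 1.38×10⁻²³ × 251 × 1.94×10⁷ = 6.72×10⁻¹⁴ W
In dBm: 10 log₁₀(6.72×10⁻¹⁴ / 10⁻³) = −101.7 dBm

−101.7 dBm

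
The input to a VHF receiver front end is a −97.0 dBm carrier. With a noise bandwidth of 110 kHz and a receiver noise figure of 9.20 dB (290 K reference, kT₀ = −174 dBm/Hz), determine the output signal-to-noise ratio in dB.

17.4 dB

Noise floor: N = −174 + 10 log₁₀(B) + NF
10 log₁₀(1.10×10⁵) = 50.41 dB
N = −174 + 50.41 + 9.20 = −114.39 dBm
SNR = P_sig − N = −97.0 − (−114.39) = 17.39 dB → 17.4 dB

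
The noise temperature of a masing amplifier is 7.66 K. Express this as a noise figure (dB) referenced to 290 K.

F = 1 + T_e/T₀ = 1 + 7.66/290 = 1.02641
NF = 10 log₁₀(1.02641) = 0.113 dB

0.113 dB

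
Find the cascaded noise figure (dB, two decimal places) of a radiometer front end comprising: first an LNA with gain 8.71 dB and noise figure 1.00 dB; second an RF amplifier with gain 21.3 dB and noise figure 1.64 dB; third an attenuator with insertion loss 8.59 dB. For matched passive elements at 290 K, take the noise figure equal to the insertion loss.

Convert to linear (a loss of L dB is a gain of −L dB): F_i = 10^(NF_i/10), G_i = 10^(G_i,dB/10)
  Stage 1: F_1 = 10^(1.00/10) = 1.259, G_1 = 10^(8.71/10) = 7.430
  Stage 2: F_2 = 10^(1.64/10) = 1.459, G_2 = 10^(21.3/10) = 134.9
  Stage 3: F_3 = 10^(8.59/10) = 7.228, G_3 = 10^(−8.59/10) = 0.1384
Friis cascade:
  F = 1.259 + (1.459 − 1)/7.430 + (7.228 − 1)/1002 = 1.327
NF = 10 log₁₀(1.327) = 1.23 dB

1.23 dB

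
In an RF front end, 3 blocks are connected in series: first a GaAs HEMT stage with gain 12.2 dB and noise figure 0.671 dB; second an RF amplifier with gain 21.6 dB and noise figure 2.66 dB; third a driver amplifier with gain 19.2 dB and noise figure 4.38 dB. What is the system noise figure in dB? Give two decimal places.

Convert to linear (a loss of L dB is a gain of −L dB): F_i = 10^(NF_i/10), G_i = 10^(G_i,dB/10)
  Stage 1: F_1 = 10^(0.671/10) = 1.167, G_1 = 10^(12.2/10) = 16.60
  Stage 2: F_2 = 10^(2.66/10) = 1.845, G_2 = 10^(21.6/10) = 144.5
  Stage 3: F_3 = 10^(4.38/10) = 2.742, G_3 = 10^(19.2/10) = 83.18
Friis cascade:
  F = 1.167 + (1.845 − 1)/16.60 + (2.742 − 1)/2399 = 1.219
NF = 10 log₁₀(1.219) = 0.86 dB

0.86 dB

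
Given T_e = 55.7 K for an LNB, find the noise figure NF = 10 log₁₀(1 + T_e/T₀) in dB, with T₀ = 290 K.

0.763 dB

F = 1 + T_e/T₀ = 1 + 55.7/290 = 1.19207
NF = 10 log₁₀(1.19207) = 0.763 dB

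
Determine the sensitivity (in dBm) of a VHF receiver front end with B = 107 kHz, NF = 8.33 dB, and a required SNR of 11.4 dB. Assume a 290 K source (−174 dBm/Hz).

−104.0 dBm

Sensitivity = −174 + 10 log₁₀(B) + NF + SNR_min
= −174 + 50.29 + 8.33 + 11.4
= −103.98 dBm → −104.0 dBm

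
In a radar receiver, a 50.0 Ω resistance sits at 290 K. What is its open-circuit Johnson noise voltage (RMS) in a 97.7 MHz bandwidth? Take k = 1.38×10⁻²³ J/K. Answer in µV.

V_n = √(4kTRB)
4kTRB = 4 × 1.38×10⁻²³ × 290 × 5.00×10¹ × 9.77×10⁷ = 7.82×10⁻¹¹ V²
V_n = √(7.82×10⁻¹¹) = 8.84×10⁻⁶ V = 8.84 µV

8.84 µV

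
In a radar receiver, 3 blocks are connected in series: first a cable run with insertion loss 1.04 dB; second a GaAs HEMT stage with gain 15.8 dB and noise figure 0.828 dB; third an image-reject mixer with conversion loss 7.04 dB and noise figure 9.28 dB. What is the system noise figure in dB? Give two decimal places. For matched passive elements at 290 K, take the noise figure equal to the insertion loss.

Convert to linear (a loss of L dB is a gain of −L dB): F_i = 10^(NF_i/10), G_i = 10^(G_i,dB/10)
  Stage 1: F_1 = 10^(1.04/10) = 1.271, G_1 = 10^(−1.04/10) = 0.7870
  Stage 2: F_2 = 10^(0.828/10) = 1.210, G_2 = 10^(15.8/10) = 38.02
  Stage 3: F_3 = 10^(9.28/10) = 8.472, G_3 = 10^(−7.04/10) = 0.1977
Friis cascade:
  F = 1.271 + (1.210 − 1)/0.7870 + (8.472 − 1)/29.92 = 1.787
NF = 10 log₁₀(1.787) = 2.52 dB

2.52 dB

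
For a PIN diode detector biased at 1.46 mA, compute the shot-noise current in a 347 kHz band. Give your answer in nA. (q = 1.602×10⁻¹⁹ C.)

12.7 nA

I_n = √(2qI·B)
2qI·B = 2 × 1.602×10⁻¹⁹ × 1.46×10⁻³ × 3.47×10⁵ = 1.62×10⁻¹⁶ A²
I_n = √(1.62×10⁻¹⁶) = 1.27×10⁻⁸ A = 12.7 nA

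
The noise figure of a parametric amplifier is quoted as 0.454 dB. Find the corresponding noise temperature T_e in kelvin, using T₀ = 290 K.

32.0 K

F = 10^(0.454/10) = 1.1102
T_e = (F − 1)·T₀ = (1.1102 − 1) × 290 = 32.0 K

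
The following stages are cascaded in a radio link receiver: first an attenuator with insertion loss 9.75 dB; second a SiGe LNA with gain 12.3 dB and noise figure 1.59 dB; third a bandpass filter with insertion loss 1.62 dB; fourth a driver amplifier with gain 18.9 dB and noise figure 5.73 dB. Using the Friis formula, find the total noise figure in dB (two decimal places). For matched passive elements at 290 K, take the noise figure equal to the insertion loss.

12.06 dB

Convert to linear (a loss of L dB is a gain of −L dB): F_i = 10^(NF_i/10), G_i = 10^(G_i,dB/10)
  Stage 1: F_1 = 10^(9.75/10) = 9.441, G_1 = 10^(−9.75/10) = 0.1059
  Stage 2: F_2 = 10^(1.59/10) = 1.442, G_2 = 10^(12.3/10) = 16.98
  Stage 3: F_3 = 10^(1.62/10) = 1.452, G_3 = 10^(−1.62/10) = 0.6887
  Stage 4: F_4 = 10^(5.73/10) = 3.741, G_4 = 10^(18.9/10) = 77.62
Friis cascade:
  F = 9.441 + (1.442 − 1)/0.1059 + (1.452 − 1)/1.799 + (3.741 − 1)/1.239 = 16.08
NF = 10 log₁₀(16.08) = 12.06 dB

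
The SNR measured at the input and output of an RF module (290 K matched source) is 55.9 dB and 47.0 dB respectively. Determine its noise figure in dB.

8.9 dB

NF (dB) = SNR_in(dB) − SNR_out(dB) when the source is at T₀
NF = 55.9 − 47.0 = 8.9 dB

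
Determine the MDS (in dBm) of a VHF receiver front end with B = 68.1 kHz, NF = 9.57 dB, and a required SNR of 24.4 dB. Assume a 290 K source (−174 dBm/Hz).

Sensitivity = −174 + 10 log₁₀(B) + NF + SNR_min
= −174 + 48.33 + 9.57 + 24.4
= −91.70 dBm → −91.7 dBm

−91.7 dBm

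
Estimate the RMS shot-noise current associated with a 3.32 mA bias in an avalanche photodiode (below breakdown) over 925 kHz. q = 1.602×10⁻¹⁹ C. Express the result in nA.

I_n = √(2qI·B)
2qI·B = 2 × 1.602×10⁻¹⁹ × 3.32×10⁻³ × 9.25×10⁵ = 9.84×10⁻¹⁶ A²
I_n = √(9.84×10⁻¹⁶) = 3.14×10⁻⁸ A = 31.4 nA

31.4 nA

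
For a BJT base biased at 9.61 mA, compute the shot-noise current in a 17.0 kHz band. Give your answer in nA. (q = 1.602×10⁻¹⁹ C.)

7.23 nA

I_n = √(2qI·B)
2qI·B = 2 × 1.602×10⁻¹⁹ × 9.61×10⁻³ × 1.70×10⁴ = 5.23×10⁻¹⁷ A²
I_n = √(5.23×10⁻¹⁷) = 7.23×10⁻⁹ A = 7.23 nA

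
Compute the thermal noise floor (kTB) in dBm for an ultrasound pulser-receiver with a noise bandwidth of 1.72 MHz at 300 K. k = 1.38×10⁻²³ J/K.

P_n = kTB = 1.38×10⁻²³ × 300 × 1.72×10⁶ = 7.12×10⁻¹⁵ W
In dBm: 10 log₁₀(7.12×10⁻¹⁵ / 10⁻³) = −111.5 dBm

−111.5 dBm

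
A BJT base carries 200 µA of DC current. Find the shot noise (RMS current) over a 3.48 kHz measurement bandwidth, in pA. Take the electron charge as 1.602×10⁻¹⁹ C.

472 pA

I_n = √(2qI·B)
2qI·B = 2 × 1.602×10⁻¹⁹ × 2.00×10⁻⁴ × 3.48×10³ = 2.23×10⁻¹⁹ A²
I_n = √(2.23×10⁻¹⁹) = 4.72×10⁻¹⁰ A = 472 pA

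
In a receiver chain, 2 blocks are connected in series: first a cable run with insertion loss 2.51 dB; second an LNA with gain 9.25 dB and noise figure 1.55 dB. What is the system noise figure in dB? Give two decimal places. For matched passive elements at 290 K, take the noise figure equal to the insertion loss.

4.06 dB

Convert to linear (a loss of L dB is a gain of −L dB): F_i = 10^(NF_i/10), G_i = 10^(G_i,dB/10)
  Stage 1: F_1 = 10^(2.51/10) = 1.782, G_1 = 10^(−2.51/10) = 0.5610
  Stage 2: F_2 = 10^(1.55/10) = 1.429, G_2 = 10^(9.25/10) = 8.414
Friis cascade:
  F = 1.782 + (1.429 − 1)/0.5610 = 2.547
NF = 10 log₁₀(2.547) = 4.06 dB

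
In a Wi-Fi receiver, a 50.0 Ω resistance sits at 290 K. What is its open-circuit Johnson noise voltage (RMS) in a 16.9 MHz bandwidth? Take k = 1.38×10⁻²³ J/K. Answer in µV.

3.68 µV

V_n = √(4kTRB)
4kTRB = 4 × 1.38×10⁻²³ × 290 × 5.00×10¹ × 1.69×10⁷ = 1.35×10⁻¹¹ V²
V_n = √(1.35×10⁻¹¹) = 3.68×10⁻⁶ V = 3.68 µV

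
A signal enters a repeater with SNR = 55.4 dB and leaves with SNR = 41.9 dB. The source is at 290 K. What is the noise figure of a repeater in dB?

13.5 dB

NF (dB) = SNR_in(dB) − SNR_out(dB) when the source is at T₀
NF = 55.4 − 41.9 = 13.5 dB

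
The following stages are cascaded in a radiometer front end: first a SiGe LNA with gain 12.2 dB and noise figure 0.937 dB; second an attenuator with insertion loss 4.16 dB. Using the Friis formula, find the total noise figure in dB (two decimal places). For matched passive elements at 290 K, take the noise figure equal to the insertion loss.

Convert to linear (a loss of L dB is a gain of −L dB): F_i = 10^(NF_i/10), G_i = 10^(G_i,dB/10)
  Stage 1: F_1 = 10^(0.937/10) = 1.241, G_1 = 10^(12.2/10) = 16.60
  Stage 2: F_2 = 10^(4.16/10) = 2.606, G_2 = 10^(−4.16/10) = 0.3837
Friis cascade:
  F = 1.241 + (2.606 − 1)/16.60 = 1.338
NF = 10 log₁₀(1.338) = 1.26 dB

1.26 dB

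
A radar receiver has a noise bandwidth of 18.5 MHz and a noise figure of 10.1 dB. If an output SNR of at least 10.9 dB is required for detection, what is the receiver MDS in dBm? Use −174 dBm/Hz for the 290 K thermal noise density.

Sensitivity = −174 + 10 log₁₀(B) + NF + SNR_min
= −174 + 72.67 + 10.1 + 10.9
= −80.33 dBm → −80.3 dBm

−80.3 dBm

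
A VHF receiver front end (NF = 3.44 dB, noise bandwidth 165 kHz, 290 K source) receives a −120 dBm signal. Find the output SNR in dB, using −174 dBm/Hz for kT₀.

Noise floor: N = −174 + 10 log₁₀(B) + NF
10 log₁₀(1.65×10⁵) = 52.17 dB
N = −174 + 52.17 + 3.44 = −118.39 dBm
SNR = P_sig − N = −120 − (−118.39) = −1.61 dB → −1.6 dB

−1.6 dB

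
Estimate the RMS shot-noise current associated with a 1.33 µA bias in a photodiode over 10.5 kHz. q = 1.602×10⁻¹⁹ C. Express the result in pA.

I_n = √(2qI·B)
2qI·B = 2 × 1.602×10⁻¹⁹ × 1.33×10⁻⁶ × 1.05×10⁴ = 4.47×10⁻²¹ A²
I_n = √(4.47×10⁻²¹) = 6.69×10⁻¹¹ A = 66.9 pA

66.9 pA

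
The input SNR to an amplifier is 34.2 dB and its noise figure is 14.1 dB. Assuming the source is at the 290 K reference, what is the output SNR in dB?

20.1 dB

By definition F = SNR_in/SNR_out, so in dB: SNR_out = SNR_in − NF
SNR_out = 34.2 − 14.1 = 20.1 dB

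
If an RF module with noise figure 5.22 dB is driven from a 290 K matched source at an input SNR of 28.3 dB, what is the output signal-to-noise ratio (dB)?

By definition F = SNR_in/SNR_out, so in dB: SNR_out = SNR_in − NF
SNR_out = 28.3 − 5.22 = 23.08 dB

23.08 dB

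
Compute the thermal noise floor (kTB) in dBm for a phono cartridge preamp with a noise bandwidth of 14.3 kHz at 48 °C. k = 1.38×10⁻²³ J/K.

−132.0 dBm

T = 48 °C + 273.15 = 321.15 K
P_n = kTB = 1.38×10⁻²³ × 321.15 × 1.43×10⁴ = 6.34×10⁻¹⁷ W
In dBm: 10 log₁₀(6.34×10⁻¹⁷ / 10⁻³) = −132.0 dBm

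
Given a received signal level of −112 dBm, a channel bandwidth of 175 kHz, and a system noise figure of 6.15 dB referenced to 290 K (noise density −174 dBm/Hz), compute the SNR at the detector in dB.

3.4 dB

Noise floor: N = −174 + 10 log₁₀(B) + NF
10 log₁₀(1.75×10⁵) = 52.43 dB
N = −174 + 52.43 + 6.15 = −115.42 dBm
SNR = P_sig − N = −112 − (−115.42) = 3.42 dB → 3.4 dB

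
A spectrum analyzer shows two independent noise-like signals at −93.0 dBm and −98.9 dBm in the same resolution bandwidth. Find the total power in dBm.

−92.0 dBm

Convert to linear, add, convert back:
P₁ = 5.01×10⁻¹³ W, P₂ = 1.29×10⁻¹³ W
P_tot = 6.30×10⁻¹³ W → 10 log₁₀(P_tot / 10⁻³) = −92.0 dBm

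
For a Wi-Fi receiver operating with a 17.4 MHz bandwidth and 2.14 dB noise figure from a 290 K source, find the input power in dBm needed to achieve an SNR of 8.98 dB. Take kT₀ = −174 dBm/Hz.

Sensitivity = −174 + 10 log₁₀(B) + NF + SNR_min
= −174 + 72.41 + 2.14 + 8.98
= −90.47 dBm → −90.5 dBm

−90.5 dBm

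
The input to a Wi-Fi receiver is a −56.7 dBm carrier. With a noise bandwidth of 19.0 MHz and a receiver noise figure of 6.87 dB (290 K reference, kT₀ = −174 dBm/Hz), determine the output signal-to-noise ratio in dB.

37.6 dB

Noise floor: N = −174 + 10 log₁₀(B) + NF
10 log₁₀(1.90×10⁷) = 72.79 dB
N = −174 + 72.79 + 6.87 = −94.34 dBm
SNR = P_sig − N = −56.7 − (−94.34) = 37.64 dB → 37.6 dB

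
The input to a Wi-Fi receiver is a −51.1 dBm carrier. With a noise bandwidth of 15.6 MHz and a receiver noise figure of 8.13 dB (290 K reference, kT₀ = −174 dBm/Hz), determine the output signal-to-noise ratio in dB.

42.8 dB

Noise floor: N = −174 + 10 log₁₀(B) + NF
10 log₁₀(1.56×10⁷) = 71.93 dB
N = −174 + 71.93 + 8.13 = −93.94 dBm
SNR = P_sig − N = −51.1 − (−93.94) = 42.84 dB → 42.8 dB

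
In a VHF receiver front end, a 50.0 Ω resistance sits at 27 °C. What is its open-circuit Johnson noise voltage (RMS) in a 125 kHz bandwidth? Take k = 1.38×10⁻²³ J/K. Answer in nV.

322 nV

T = 27 °C + 273.15 = 300.15 K
V_n = √(4kTRB)
4kTRB = 4 × 1.38×10⁻²³ × 300.15 × 5.00×10¹ × 1.25×10⁵ = 1.04×10⁻¹³ V²
V_n = √(1.04×10⁻¹³) = 3.22×10⁻⁷ V = 322 nV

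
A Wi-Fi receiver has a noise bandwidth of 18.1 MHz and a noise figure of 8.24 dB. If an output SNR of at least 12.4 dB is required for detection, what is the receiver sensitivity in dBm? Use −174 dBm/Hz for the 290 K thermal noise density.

Sensitivity = −174 + 10 log₁₀(B) + NF + SNR_min
= −174 + 72.58 + 8.24 + 12.4
= −80.78 dBm → −80.8 dBm

−80.8 dBm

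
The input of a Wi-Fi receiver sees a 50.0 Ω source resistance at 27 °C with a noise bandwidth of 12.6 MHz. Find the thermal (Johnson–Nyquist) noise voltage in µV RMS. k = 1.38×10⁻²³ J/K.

T = 27 °C + 273.15 = 300.15 K
V_n = √(4kTRB)
4kTRB = 4 × 1.38×10⁻²³ × 300.15 × 5.00×10¹ × 1.26×10⁷ = 1.04×10⁻¹¹ V²
V_n = √(1.04×10⁻¹¹) = 3.23×10⁻⁶ V = 3.23 µV

3.23 µV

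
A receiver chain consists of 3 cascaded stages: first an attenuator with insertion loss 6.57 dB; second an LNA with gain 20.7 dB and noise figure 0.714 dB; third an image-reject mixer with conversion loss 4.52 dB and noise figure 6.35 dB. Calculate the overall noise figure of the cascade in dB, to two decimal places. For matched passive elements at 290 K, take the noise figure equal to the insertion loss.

7.39 dB

Convert to linear (a loss of L dB is a gain of −L dB): F_i = 10^(NF_i/10), G_i = 10^(G_i,dB/10)
  Stage 1: F_1 = 10^(6.57/10) = 4.539, G_1 = 10^(−6.57/10) = 0.2203
  Stage 2: F_2 = 10^(0.714/10) = 1.179, G_2 = 10^(20.7/10) = 117.5
  Stage 3: F_3 = 10^(6.35/10) = 4.315, G_3 = 10^(−4.52/10) = 0.3532
Friis cascade:
  F = 4.539 + (1.179 − 1)/0.2203 + (4.315 − 1)/25.88 = 5.479
NF = 10 log₁₀(5.479) = 7.39 dB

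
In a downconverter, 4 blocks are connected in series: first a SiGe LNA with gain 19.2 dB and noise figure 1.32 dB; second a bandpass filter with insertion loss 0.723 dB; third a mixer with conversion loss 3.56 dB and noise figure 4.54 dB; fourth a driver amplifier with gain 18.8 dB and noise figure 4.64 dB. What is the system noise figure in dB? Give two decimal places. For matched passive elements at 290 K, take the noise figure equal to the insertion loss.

Convert to linear (a loss of L dB is a gain of −L dB): F_i = 10^(NF_i/10), G_i = 10^(G_i,dB/10)
  Stage 1: F_1 = 10^(1.32/10) = 1.355, G_1 = 10^(19.2/10) = 83.18
  Stage 2: F_2 = 10^(0.723/10) = 1.181, G_2 = 10^(−0.723/10) = 0.8466
  Stage 3: F_3 = 10^(4.54/10) = 2.844, G_3 = 10^(−3.56/10) = 0.4406
  Stage 4: F_4 = 10^(4.64/10) = 2.911, G_4 = 10^(18.8/10) = 75.86
Friis cascade:
  F = 1.355 + (1.181 − 1)/83.18 + (2.844 − 1)/70.42 + (2.911 − 1)/31.02 = 1.445
NF = 10 log₁₀(1.445) = 1.60 dB

1.60 dB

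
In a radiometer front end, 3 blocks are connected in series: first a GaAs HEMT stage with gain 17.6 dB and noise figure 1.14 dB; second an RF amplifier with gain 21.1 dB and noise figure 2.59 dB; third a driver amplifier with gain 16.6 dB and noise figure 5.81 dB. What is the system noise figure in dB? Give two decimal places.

1.19 dB

Convert to linear (a loss of L dB is a gain of −L dB): F_i = 10^(NF_i/10), G_i = 10^(G_i,dB/10)
  Stage 1: F_1 = 10^(1.14/10) = 1.300, G_1 = 10^(17.6/10) = 57.54
  Stage 2: F_2 = 10^(2.59/10) = 1.816, G_2 = 10^(21.1/10) = 128.8
  Stage 3: F_3 = 10^(5.81/10) = 3.811, G_3 = 10^(16.6/10) = 45.71
Friis cascade:
  F = 1.300 + (1.816 − 1)/57.54 + (3.811 − 1)/7413 = 1.315
NF = 10 log₁₀(1.315) = 1.19 dB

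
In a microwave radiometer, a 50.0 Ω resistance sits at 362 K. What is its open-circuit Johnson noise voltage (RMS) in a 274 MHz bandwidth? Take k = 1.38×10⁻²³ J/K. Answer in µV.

V_n = √(4kTRB)
4kTRB = 4 × 1.38×10⁻²³ × 362 × 5.00×10¹ × 2.74×10⁸ = 2.74×10⁻¹⁰ V²
V_n = √(2.74×10⁻¹⁰) = 1.65×10⁻⁵ V = 16.5 µV

16.5 µV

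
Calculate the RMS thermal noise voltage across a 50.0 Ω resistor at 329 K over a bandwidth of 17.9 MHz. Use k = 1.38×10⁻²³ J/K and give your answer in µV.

V_n = √(4kTRB)
4kTRB = 4 × 1.38×10⁻²³ × 329 × 5.00×10¹ × 1.79×10⁷ = 1.63×10⁻¹¹ V²
V_n = √(1.63×10⁻¹¹) = 4.03×10⁻⁶ V = 4.03 µV

4.03 µV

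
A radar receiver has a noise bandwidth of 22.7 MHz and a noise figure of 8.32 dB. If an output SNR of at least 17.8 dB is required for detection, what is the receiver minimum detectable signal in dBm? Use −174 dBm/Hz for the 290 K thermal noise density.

−74.3 dBm

Sensitivity = −174 + 10 log₁₀(B) + NF + SNR_min
= −174 + 73.56 + 8.32 + 17.8
= −74.32 dBm → −74.3 dBm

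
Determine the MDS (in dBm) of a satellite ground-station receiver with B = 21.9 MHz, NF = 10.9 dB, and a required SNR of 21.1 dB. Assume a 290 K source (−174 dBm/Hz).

−68.6 dBm

Sensitivity = −174 + 10 log₁₀(B) + NF + SNR_min
= −174 + 73.4 + 10.9 + 21.1
= −68.6 dBm → −68.6 dBm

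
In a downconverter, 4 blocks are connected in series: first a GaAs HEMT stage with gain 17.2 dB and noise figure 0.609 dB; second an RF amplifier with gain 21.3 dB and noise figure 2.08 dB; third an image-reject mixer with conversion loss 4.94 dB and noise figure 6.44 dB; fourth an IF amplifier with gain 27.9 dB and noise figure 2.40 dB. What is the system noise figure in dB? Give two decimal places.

Convert to linear (a loss of L dB is a gain of −L dB): F_i = 10^(NF_i/10), G_i = 10^(G_i,dB/10)
  Stage 1: F_1 = 10^(0.609/10) = 1.151, G_1 = 10^(17.2/10) = 52.48
  Stage 2: F_2 = 10^(2.08/10) = 1.614, G_2 = 10^(21.3/10) = 134.9
  Stage 3: F_3 = 10^(6.44/10) = 4.406, G_3 = 10^(−4.94/10) = 0.3206
  Stage 4: F_4 = 10^(2.40/10) = 1.738, G_4 = 10^(27.9/10) = 616.6
Friis cascade:
  F = 1.151 + (1.614 − 1)/52.48 + (4.406 − 1)/7079 + (1.738 − 1)/2270 = 1.163
NF = 10 log₁₀(1.163) = 0.66 dB

0.66 dB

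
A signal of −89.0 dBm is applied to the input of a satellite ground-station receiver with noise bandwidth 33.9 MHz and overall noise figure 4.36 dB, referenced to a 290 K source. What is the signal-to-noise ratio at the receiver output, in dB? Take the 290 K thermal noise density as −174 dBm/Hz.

5.3 dB

Noise floor: N = −174 + 10 log₁₀(B) + NF
10 log₁₀(3.39×10⁷) = 75.3 dB
N = −174 + 75.3 + 4.36 = −94.34 dBm
SNR = P_sig − N = −89.0 − (−94.34) = 5.34 dB → 5.3 dB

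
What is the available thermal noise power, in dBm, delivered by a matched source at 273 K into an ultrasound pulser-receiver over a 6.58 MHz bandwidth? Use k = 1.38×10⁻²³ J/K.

−106.1 dBm

P_n = kTB = 1.38×10⁻²³ × 273 × 6.58×10⁶ = 2.48×10⁻¹⁴ W
In dBm: 10 log₁₀(2.48×10⁻¹⁴ / 10⁻³) = −106.1 dBm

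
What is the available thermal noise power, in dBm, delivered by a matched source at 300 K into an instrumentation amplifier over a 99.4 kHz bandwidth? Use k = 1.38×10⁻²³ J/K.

P_n = kTB = 1.38×10⁻²³ × 300 × 9.94×10⁴ = 4.12×10⁻¹⁶ W
In dBm: 10 log₁₀(4.12×10⁻¹⁶ / 10⁻³) = −123.9 dBm

−123.9 dBm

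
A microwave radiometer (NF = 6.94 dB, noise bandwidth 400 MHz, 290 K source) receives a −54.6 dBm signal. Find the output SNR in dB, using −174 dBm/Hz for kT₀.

26.4 dB

Noise floor: N = −174 + 10 log₁₀(B) + NF
10 log₁₀(4.00×10⁸) = 86.02 dB
N = −174 + 86.02 + 6.94 = −81.04 dBm
SNR = P_sig − N = −54.6 − (−81.04) = 26.44 dB → 26.4 dB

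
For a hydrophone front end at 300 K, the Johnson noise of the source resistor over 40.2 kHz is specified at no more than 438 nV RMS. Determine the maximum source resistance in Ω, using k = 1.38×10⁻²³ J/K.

Johnson–Nyquist: V_n = √(4kTRB) ⇒ R = V_n² / (4kTB)
4kTB = 4 × 1.38×10⁻²³ × 300 × 4.02×10⁴ = 6.66×10⁻¹⁶
R = (4.38×10⁻⁷)² / 6.66×10⁻¹⁶ = 2.88×10² Ω = 288 Ω

288 Ω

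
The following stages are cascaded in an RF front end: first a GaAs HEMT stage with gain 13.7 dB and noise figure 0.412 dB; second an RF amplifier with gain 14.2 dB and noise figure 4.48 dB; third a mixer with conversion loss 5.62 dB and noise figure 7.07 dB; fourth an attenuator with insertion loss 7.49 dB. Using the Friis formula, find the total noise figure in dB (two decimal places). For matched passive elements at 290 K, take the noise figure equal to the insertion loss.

0.83 dB

Convert to linear (a loss of L dB is a gain of −L dB): F_i = 10^(NF_i/10), G_i = 10^(G_i,dB/10)
  Stage 1: F_1 = 10^(0.412/10) = 1.100, G_1 = 10^(13.7/10) = 23.44
  Stage 2: F_2 = 10^(4.48/10) = 2.805, G_2 = 10^(14.2/10) = 26.30
  Stage 3: F_3 = 10^(7.07/10) = 5.093, G_3 = 10^(−5.62/10) = 0.2742
  Stage 4: F_4 = 10^(7.49/10) = 5.610, G_4 = 10^(−7.49/10) = 0.1782
Friis cascade:
  F = 1.100 + (2.805 − 1)/23.44 + (5.093 − 1)/616.6 + (5.610 − 1)/169.0 = 1.210
NF = 10 log₁₀(1.210) = 0.83 dB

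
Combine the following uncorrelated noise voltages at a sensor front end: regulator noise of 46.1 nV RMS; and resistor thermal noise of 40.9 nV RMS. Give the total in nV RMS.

Uncorrelated sources add in power (mean-square): V_tot = √(ΣV_i²)
V_tot = √[(4.61×10⁻⁸)² + (4.09×10⁻⁸)²] = 6.16×10⁻⁸ V = 61.6 nV

61.6 nV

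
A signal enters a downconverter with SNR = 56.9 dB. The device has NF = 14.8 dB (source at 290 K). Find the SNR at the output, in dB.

By definition F = SNR_in/SNR_out, so in dB: SNR_out = SNR_in − NF
SNR_out = 56.9 − 14.8 = 42.1 dB

42.1 dB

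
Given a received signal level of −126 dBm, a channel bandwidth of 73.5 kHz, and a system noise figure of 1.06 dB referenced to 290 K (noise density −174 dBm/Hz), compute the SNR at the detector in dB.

Noise floor: N = −174 + 10 log₁₀(B) + NF
10 log₁₀(7.35×10⁴) = 48.66 dB
N = −174 + 48.66 + 1.06 = −124.28 dBm
SNR = P_sig − N = −126 − (−124.28) = −1.72 dB → −1.7 dB

−1.7 dB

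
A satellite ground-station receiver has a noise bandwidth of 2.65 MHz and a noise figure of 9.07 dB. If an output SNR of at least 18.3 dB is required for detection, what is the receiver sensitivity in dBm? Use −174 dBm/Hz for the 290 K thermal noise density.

−82.4 dBm

Sensitivity = −174 + 10 log₁₀(B) + NF + SNR_min
= −174 + 64.23 + 9.07 + 18.3
= −82.40 dBm → −82.4 dBm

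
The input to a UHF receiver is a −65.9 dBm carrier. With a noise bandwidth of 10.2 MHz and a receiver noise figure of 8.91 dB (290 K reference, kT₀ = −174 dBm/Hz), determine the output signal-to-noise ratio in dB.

29.1 dB

Noise floor: N = −174 + 10 log₁₀(B) + NF
10 log₁₀(1.02×10⁷) = 70.09 dB
N = −174 + 70.09 + 8.91 = −95.00 dBm
SNR = P_sig − N = −65.9 − (−95.00) = 29.10 dB → 29.1 dB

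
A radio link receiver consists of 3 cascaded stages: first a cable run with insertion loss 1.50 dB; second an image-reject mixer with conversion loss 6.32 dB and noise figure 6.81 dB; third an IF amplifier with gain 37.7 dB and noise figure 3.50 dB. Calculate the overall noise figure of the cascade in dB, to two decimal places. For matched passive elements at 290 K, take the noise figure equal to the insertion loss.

11.55 dB

Convert to linear (a loss of L dB is a gain of −L dB): F_i = 10^(NF_i/10), G_i = 10^(G_i,dB/10)
  Stage 1: F_1 = 10^(1.50/10) = 1.413, G_1 = 10^(−1.50/10) = 0.7079
  Stage 2: F_2 = 10^(6.81/10) = 4.797, G_2 = 10^(−6.32/10) = 0.2333
  Stage 3: F_3 = 10^(3.50/10) = 2.239, G_3 = 10^(37.7/10) = 5888
Friis cascade:
  F = 1.413 + (4.797 − 1)/0.7079 + (2.239 − 1)/0.1652 = 14.27
NF = 10 log₁₀(14.27) = 11.55 dB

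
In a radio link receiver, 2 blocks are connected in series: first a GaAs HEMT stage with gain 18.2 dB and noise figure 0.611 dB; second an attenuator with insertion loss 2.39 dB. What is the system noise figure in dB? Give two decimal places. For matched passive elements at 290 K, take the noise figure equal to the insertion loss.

0.65 dB

Convert to linear (a loss of L dB is a gain of −L dB): F_i = 10^(NF_i/10), G_i = 10^(G_i,dB/10)
  Stage 1: F_1 = 10^(0.611/10) = 1.151, G_1 = 10^(18.2/10) = 66.07
  Stage 2: F_2 = 10^(2.39/10) = 1.734, G_2 = 10^(−2.39/10) = 0.5768
Friis cascade:
  F = 1.151 + (1.734 − 1)/66.07 = 1.162
NF = 10 log₁₀(1.162) = 0.65 dB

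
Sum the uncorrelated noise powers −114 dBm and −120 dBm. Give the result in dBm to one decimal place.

Convert to linear, add, convert back:
P₁ = 3.98×10⁻¹⁵ W, P₂ = 1.00×10⁻¹⁵ W
P_tot = 4.98×10⁻¹⁵ W → 10 log₁₀(P_tot / 10⁻³) = −113.0 dBm

−113.0 dBm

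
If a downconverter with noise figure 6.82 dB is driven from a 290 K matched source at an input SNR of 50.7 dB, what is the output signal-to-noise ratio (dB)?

By definition F = SNR_in/SNR_out, so in dB: SNR_out = SNR_in − NF
SNR_out = 50.7 − 6.82 = 43.88 dB

43.88 dB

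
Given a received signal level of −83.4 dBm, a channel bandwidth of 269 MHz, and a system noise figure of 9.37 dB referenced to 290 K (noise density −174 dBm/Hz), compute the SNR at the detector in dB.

−3.1 dB

Noise floor: N = −174 + 10 log₁₀(B) + NF
10 log₁₀(2.69×10⁸) = 84.3 dB
N = −174 + 84.3 + 9.37 = −80.33 dBm
SNR = P_sig − N = −83.4 − (−80.33) = −3.07 dB → −3.1 dB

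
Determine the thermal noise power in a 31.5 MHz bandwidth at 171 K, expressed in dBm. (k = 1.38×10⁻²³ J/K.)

P_n = kTB = 1.38×10⁻²³ × 171 × 3.15×10⁷ = 7.43×10⁻¹⁴ W
In dBm: 10 log₁₀(7.43×10⁻¹⁴ / 10⁻³) = −101.3 dBm

−101.3 dBm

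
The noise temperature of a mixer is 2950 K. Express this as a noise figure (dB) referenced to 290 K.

10.48 dB

F = 1 + T_e/T₀ = 1 + 2950/290 = 11.1724
NF = 10 log₁₀(11.1724) = 10.48 dB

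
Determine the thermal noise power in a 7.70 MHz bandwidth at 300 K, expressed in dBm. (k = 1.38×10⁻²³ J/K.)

−105.0 dBm

P_n = kTB = 1.38×10⁻²³ × 300 × 7.70×10⁶ = 3.19×10⁻¹⁴ W
In dBm: 10 log₁₀(3.19×10⁻¹⁴ / 10⁻³) = −105.0 dBm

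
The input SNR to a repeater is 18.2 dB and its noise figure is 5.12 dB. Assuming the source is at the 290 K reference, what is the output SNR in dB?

13.08 dB

By definition F = SNR_in/SNR_out, so in dB: SNR_out = SNR_in − NF
SNR_out = 18.2 − 5.12 = 13.08 dB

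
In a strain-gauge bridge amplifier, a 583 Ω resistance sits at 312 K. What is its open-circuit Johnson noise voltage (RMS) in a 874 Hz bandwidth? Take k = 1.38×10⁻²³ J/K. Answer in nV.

93.7 nV

V_n = √(4kTRB)
4kTRB = 4 × 1.38×10⁻²³ × 312 × 5.83×10² × 8.74×10² = 8.78×10⁻¹⁵ V²
V_n = √(8.78×10⁻¹⁵) = 9.37×10⁻⁸ V = 93.7 nV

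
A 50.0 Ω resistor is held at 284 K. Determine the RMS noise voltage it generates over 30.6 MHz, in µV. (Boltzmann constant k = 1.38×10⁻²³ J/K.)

4.90 µV

V_n = √(4kTRB)
4kTRB = 4 × 1.38×10⁻²³ × 284 × 5.00×10¹ × 3.06×10⁷ = 2.40×10⁻¹¹ V²
V_n = √(2.40×10⁻¹¹) = 4.90×10⁻⁶ V = 4.90 µV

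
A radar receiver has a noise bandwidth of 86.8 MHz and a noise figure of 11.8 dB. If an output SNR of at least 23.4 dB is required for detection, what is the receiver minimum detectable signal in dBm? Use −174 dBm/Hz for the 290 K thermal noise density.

Sensitivity = −174 + 10 log₁₀(B) + NF + SNR_min
= −174 + 79.39 + 11.8 + 23.4
= −59.41 dBm → −59.4 dBm

−59.4 dBm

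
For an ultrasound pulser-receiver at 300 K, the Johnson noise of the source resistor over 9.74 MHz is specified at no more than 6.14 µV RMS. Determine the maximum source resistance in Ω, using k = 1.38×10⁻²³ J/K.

234 Ω

Johnson–Nyquist: V_n = √(4kTRB) ⇒ R = V_n² / (4kTB)
4kTB = 4 × 1.38×10⁻²³ × 300 × 9.74×10⁶ = 1.61×10⁻¹³
R = (6.14×10⁻⁶)² / 1.61×10⁻¹³ = 2.34×10² Ω = 234 Ω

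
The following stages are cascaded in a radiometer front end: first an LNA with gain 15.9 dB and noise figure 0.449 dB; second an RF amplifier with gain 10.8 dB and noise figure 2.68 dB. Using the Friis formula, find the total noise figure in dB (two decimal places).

0.53 dB

Convert to linear (a loss of L dB is a gain of −L dB): F_i = 10^(NF_i/10), G_i = 10^(G_i,dB/10)
  Stage 1: F_1 = 10^(0.449/10) = 1.109, G_1 = 10^(15.9/10) = 38.90
  Stage 2: F_2 = 10^(2.68/10) = 1.854, G_2 = 10^(10.8/10) = 12.02
Friis cascade:
  F = 1.109 + (1.854 − 1)/38.90 = 1.131
NF = 10 log₁₀(1.131) = 0.53 dB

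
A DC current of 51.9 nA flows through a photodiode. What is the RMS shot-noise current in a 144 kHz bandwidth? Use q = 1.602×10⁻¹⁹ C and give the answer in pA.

I_n = √(2qI·B)
2qI·B = 2 × 1.602×10⁻¹⁹ × 5.19×10⁻⁸ × 1.44×10⁵ = 2.39×10⁻²¹ A²
I_n = √(2.39×10⁻²¹) = 4.89×10⁻¹¹ A = 48.9 pA

48.9 pA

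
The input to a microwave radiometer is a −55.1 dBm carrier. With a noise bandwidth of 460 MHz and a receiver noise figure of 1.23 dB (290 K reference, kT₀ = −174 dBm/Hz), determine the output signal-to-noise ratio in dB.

31.0 dB

Noise floor: N = −174 + 10 log₁₀(B) + NF
10 log₁₀(4.60×10⁸) = 86.63 dB
N = −174 + 86.63 + 1.23 = −86.14 dBm
SNR = P_sig − N = −55.1 − (−86.14) = 31.04 dB → 31.0 dB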